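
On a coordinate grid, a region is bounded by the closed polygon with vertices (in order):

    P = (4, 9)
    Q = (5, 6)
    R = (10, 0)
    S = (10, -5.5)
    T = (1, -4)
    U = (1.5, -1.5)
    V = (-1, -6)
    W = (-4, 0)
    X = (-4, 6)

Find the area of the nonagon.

Apply the surveyor's formula: 2A = Σ (x_i·y_{i+1} − x_{i+1}·y_i), indices taken mod 9.
Cross-terms: -21, -60, -55, -34.5, 4.5, -10.5, -24, -24, -60  ⇒  Σ = -284.5
Area = |Σ|/2 = 142.25.

142.25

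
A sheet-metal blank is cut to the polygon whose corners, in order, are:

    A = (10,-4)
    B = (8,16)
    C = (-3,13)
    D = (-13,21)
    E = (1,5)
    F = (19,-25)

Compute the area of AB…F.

Apply the shoelace (surveyor's) formula: 2A = Σ (x_i·y_{i+1} − x_{i+1}·y_i), indices taken mod 6.
Cross-terms: 192, 152, 106, -86, -120, 174  ⇒  Σ = 418
Area = |Σ|/2 = 209.

209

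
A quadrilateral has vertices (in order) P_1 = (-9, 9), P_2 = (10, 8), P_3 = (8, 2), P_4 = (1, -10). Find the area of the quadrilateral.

P_1→P_2: (-9)(8) − (10)(9) = -162
P_2→P_3: (10)(2) − (8)(8) = -44
P_3→P_4: (8)(-10) − (1)(2) = -82
P_4→P_1: (1)(9) − (-9)(-10) = -81
Σ = -369
Area = |Σ|/2 = 184.5.

184.5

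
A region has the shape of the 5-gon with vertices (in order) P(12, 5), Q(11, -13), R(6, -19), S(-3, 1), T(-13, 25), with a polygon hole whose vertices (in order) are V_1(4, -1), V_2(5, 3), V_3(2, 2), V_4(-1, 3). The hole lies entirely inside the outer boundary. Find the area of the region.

401

Outer boundary:
Apply the shoelace formula: 2A = Σ (x_i·y_{i+1} − x_{i+1}·y_i), indices taken mod 5.
Σ = (-211) + (-131) + (-51) + (-62) + (-365) = -820
Area = |Σ|/2 = 410.
Hole:
Apply the surveyor's formula: 2A = Σ (x_i·y_{i+1} − x_{i+1}·y_i), indices taken mod 4.
Σ = (17) + (4) + (8) + (-11) = 18
Area = |Σ|/2 = 9.
Net area = 410 − 9 = 401.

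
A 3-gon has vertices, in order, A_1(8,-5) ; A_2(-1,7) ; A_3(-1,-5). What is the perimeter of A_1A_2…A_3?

36

|A_1A_2| = √((-9)² + (12)²) = √225 = 15
|A_2A_3| = √((0)² + (-12)²) = √144 = 12
|A_3A_1| = √((9)² + (0)²) = √81 = 9
Perimeter = 15 + 12 + 9 = 36.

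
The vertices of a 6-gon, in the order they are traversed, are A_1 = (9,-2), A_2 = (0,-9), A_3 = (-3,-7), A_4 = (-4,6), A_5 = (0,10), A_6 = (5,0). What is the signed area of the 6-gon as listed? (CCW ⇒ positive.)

Apply the shoelace (surveyor's) formula: 2A = Σ (x_i·y_{i+1} − x_{i+1}·y_i), indices taken mod 6.
Σ = (-81) + (-27) + (-46) + (-40) + (-50) + (-10) = -254
Signed area = Σ/2 = -127 (negative ⇒ clockwise traversal).

-127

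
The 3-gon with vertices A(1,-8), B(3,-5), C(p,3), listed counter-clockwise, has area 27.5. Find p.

-10

The doubled signed area Σ (x_i y_{i+1} − x_{i+1} y_i) is linear in p.
With p=0 it equals 25; the coefficient of p is -3 (from the two edges through C).
So -3·p + 25 = 2·27.5 = 55 ⇒ p = -10.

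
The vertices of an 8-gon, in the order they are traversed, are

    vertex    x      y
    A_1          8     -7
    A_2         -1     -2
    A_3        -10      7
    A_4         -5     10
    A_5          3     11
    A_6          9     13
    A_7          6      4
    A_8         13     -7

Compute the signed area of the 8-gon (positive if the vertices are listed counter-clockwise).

Apply the shoelace (surveyor's) formula: 2A = Σ (x_i·y_{i+1} − x_{i+1}·y_i), indices taken mod 8.
A_1→A_2: (8)(-2) − (-1)(-7) = -23
A_2→A_3: (-1)(7) − (-10)(-2) = -27
A_3→A_4: (-10)(10) − (-5)(7) = -65
A_4→A_5: (-5)(11) − (3)(10) = -85
A_5→A_6: (3)(13) − (9)(11) = -60
A_6→A_7: (9)(4) − (6)(13) = -42
A_7→A_8: (6)(-7) − (13)(4) = -94
A_8→A_1: (13)(-7) − (8)(-7) = -35
Σ = -431
Signed area = Σ/2 = -215.5 (negative ⇒ clockwise traversal).

-215.5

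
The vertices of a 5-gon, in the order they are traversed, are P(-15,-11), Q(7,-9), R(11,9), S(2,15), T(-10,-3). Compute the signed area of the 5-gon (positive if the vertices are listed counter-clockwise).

Apply Gauss's area formula: 2A = Σ (x_i·y_{i+1} − x_{i+1}·y_i), indices taken mod 5.
Σ = (212) + (162) + (147) + (144) + (65) = 730
Signed area = Σ/2 = 365 (positive ⇒ counter-clockwise traversal).

365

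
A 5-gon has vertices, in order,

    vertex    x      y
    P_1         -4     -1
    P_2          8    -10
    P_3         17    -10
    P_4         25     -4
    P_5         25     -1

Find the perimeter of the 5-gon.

66

|P_1P_2| = √((12)² + (-9)²) = √225 = 15
|P_2P_3| = √((9)² + (0)²) = √81 = 9
|P_3P_4| = √((8)² + (6)²) = √100 = 10
|P_4P_5| = √((0)² + (3)²) = √9 = 3
|P_5P_1| = √((-29)² + (0)²) = √841 = 29
Perimeter = 15 + 9 + 10 + 3 + 29 = 66.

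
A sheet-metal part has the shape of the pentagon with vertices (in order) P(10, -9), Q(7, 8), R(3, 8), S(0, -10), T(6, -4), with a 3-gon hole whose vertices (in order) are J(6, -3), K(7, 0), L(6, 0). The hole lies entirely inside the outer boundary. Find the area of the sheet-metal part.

Outer boundary:
Apply Gauss's area formula: 2A = Σ (x_i·y_{i+1} − x_{i+1}·y_i), indices taken mod 5.
Cross-terms: 143, 32, -30, 60, -14  ⇒  Σ = 191
Area = |Σ|/2 = 95.5.
Hole:
Cross-terms: 21, 0, -18  ⇒  Σ = 3
Area = |Σ|/2 = 1.5.
Net area = 95.5 − 1.5 = 94.

94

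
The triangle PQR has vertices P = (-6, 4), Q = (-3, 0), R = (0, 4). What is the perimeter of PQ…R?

|PQ| = √((3)² + (-4)²) = √25 = 5
|QR| = √((3)² + (4)²) = √25 = 5
|RP| = √((-6)² + (0)²) = √36 = 6
Perimeter = 5 + 5 + 6 = 16.

16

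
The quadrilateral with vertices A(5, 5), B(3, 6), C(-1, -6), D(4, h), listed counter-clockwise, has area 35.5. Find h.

-4

Write out the shoelace sum; only the two edges meeting at D involve h:
2·Area = [((-1)·h − 4·(-6)) + (4·5 − 5·h)] + 3
       = -6·h + 47 = 71
⇒ h = -4.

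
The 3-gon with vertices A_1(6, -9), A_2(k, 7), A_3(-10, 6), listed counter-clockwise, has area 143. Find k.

8

Write out the shoelace sum; only the two edges meeting at A_2 involve k:
2·Area = [(6·7 − k·(-9)) + (k·6 − (-10)·7)] + 54
       = 15·k + 166 = 286
⇒ k = 8.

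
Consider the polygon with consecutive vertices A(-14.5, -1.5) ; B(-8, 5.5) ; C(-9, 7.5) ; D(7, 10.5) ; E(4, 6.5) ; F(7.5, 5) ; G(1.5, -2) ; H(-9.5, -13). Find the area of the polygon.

254.875

Σ = (-91.75) + (-10.5) + (-147) + (3.5) + (-28.75) + (-22.5) + (-38.5) + (-174.25) = -509.75
Area = |Σ|/2 = 254.875.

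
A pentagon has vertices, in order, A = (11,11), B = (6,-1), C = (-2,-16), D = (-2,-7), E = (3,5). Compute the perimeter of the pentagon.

62

|AB| = √((-5)² + (-12)²) = √169 = 13
|BC| = √((-8)² + (-15)²) = √289 = 17
|CD| = √((0)² + (9)²) = √81 = 9
|DE| = √((5)² + (12)²) = √169 = 13
|EA| = √((8)² + (6)²) = √100 = 10
Perimeter = 13 + 17 + 9 + 13 + 10 = 62.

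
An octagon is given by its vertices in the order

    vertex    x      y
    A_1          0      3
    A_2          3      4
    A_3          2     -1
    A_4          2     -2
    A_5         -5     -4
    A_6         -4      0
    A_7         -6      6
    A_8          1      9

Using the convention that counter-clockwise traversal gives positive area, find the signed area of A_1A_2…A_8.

-68.5

Apply Gauss's area formula: 2A = Σ (x_i·y_{i+1} − x_{i+1}·y_i), indices taken mod 8.
Σ = (-9) + (-11) + (-2) + (-18) + (-16) + (-24) + (-60) + (3) = -137
Signed area = Σ/2 = -68.5 (negative ⇒ clockwise traversal).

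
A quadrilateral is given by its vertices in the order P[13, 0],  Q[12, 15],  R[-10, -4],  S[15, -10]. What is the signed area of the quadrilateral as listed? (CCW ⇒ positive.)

Apply the shoelace (surveyor's) formula: 2A = Σ (x_i·y_{i+1} − x_{i+1}·y_i), indices taken mod 4.
Σ = (195) + (102) + (160) + (130) = 587
Signed area = Σ/2 = 293.5 (positive ⇒ counter-clockwise traversal).

293.5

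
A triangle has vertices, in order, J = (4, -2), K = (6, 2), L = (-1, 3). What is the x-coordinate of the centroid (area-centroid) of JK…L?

Apply the shoelace formula. First the cross-terms c_i = x_i·y_{i+1} − x_{i+1}·y_i:
  20, 20, -10  ⇒  2A = 30, A = 15.
Then Σ (x_i + x_{i+1})·c_i = 270, so x̄ = 270 / (6·15) = 3.

3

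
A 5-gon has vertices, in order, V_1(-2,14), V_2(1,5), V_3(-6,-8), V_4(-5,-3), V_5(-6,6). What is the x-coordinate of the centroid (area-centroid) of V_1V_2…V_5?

Apply Gauss's area formula. First the cross-terms c_i = x_i·y_{i+1} − x_{i+1}·y_i:
  -24, 22, -22, -48, -72  ⇒  2A = -144, A = -72.
Then Σ (x_i + x_{i+1})·c_i = 1260, so x̄ = 1260 / (6·(-72)) = -35/12.

-35/12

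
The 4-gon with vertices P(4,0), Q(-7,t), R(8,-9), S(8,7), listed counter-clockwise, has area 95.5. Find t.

Write out the shoelace sum; only the two edges meeting at Q involve t:
2·Area = [(4·t − (-7)·0) + ((-7)·(-9) − 8·t)] + 100
       = -4·t + 163 = 191
⇒ t = -7.

-7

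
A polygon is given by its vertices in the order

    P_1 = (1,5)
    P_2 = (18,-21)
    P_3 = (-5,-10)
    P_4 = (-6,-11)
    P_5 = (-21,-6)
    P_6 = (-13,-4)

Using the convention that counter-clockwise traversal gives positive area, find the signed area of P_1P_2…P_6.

-325.5

Cross-terms: -111, -285, -5, -195, 6, -61  ⇒  Σ = -651
Signed area = Σ/2 = -325.5 (negative ⇒ clockwise traversal).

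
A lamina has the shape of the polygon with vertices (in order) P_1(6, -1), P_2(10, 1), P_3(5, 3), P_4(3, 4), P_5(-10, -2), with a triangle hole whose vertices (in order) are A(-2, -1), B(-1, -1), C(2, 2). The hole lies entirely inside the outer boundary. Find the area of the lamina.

52.5

Outer boundary:
Apply the surveyor's formula: 2A = Σ (x_i·y_{i+1} − x_{i+1}·y_i), indices taken mod 5.
P_1→P_2: (6)(1) − (10)(-1) = 16
P_2→P_3: (10)(3) − (5)(1) = 25
P_3→P_4: (5)(4) − (3)(3) = 11
P_4→P_5: (3)(-2) − (-10)(4) = 34
P_5→P_1: (-10)(-1) − (6)(-2) = 22
Σ = 108
Area = |Σ|/2 = 54.
Hole:
Apply Gauss's area formula: 2A = Σ (x_i·y_{i+1} − x_{i+1}·y_i), indices taken mod 3.
Σ = (1) + (0) + (2) = 3
Area = |Σ|/2 = 1.5.
Net area = 54 − 1.5 = 52.5.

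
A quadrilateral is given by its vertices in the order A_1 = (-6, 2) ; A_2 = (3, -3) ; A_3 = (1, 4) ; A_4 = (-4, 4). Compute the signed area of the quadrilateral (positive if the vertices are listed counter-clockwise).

31.5

Σ = (12) + (15) + (20) + (16) = 63
Signed area = Σ/2 = 31.5 (positive ⇒ counter-clockwise traversal).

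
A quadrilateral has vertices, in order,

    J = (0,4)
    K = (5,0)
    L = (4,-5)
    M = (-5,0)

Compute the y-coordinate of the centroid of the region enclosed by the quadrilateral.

-1/3

Apply Gauss's area formula. First the cross-terms c_i = x_i·y_{i+1} − x_{i+1}·y_i:
  -20, -25, -25, -20  ⇒  2A = -90, A = -45.
Then Σ (y_i + y_{i+1})·c_i = 90, so ȳ = 90 / (6·(-45)) = -1/3.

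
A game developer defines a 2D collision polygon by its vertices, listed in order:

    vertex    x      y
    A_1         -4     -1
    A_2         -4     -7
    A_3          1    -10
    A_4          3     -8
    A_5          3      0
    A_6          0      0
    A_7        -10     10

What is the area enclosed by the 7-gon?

83.5

Apply Gauss's area formula: 2A = Σ (x_i·y_{i+1} − x_{i+1}·y_i), indices taken mod 7.
Σ = (24) + (47) + (22) + (24) + (0) + (0) + (50) = 167
Area = |Σ|/2 = 83.5.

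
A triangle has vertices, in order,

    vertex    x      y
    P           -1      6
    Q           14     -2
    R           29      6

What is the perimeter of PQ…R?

|PQ| = √((15)² + (-8)²) = √289 = 17
|QR| = √((15)² + (8)²) = √289 = 17
|RP| = √((-30)² + (0)²) = √900 = 30
Perimeter = 17 + 17 + 30 = 64.

64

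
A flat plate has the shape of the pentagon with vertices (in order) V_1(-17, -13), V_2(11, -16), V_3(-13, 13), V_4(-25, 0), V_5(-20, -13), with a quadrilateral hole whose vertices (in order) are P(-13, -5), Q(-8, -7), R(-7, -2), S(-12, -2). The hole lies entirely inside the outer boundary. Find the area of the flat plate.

498.5

Outer boundary:
V_1→V_2: (-17)(-16) − (11)(-13) = 415
V_2→V_3: (11)(13) − (-13)(-16) = -65
V_3→V_4: (-13)(0) − (-25)(13) = 325
V_4→V_5: (-25)(-13) − (-20)(0) = 325
V_5→V_1: (-20)(-13) − (-17)(-13) = 39
Σ = 1039
Area = |Σ|/2 = 519.5.
Hole:
Apply the shoelace (surveyor's) formula: 2A = Σ (x_i·y_{i+1} − x_{i+1}·y_i), indices taken mod 4.
Σ = (51) + (-33) + (-10) + (34) = 42
Area = |Σ|/2 = 21.
Net area = 519.5 − 21 = 498.5.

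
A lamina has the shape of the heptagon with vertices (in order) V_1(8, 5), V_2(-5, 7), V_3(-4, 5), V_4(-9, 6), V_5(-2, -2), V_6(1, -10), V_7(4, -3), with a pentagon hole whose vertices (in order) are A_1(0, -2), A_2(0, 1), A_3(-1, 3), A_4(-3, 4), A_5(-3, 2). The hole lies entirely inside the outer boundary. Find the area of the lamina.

110

Outer boundary:
Apply the surveyor's formula: 2A = Σ (x_i·y_{i+1} − x_{i+1}·y_i), indices taken mod 7.
V_1→V_2: (8)(7) − (-5)(5) = 81
V_2→V_3: (-5)(5) − (-4)(7) = 3
V_3→V_4: (-4)(6) − (-9)(5) = 21
V_4→V_5: (-9)(-2) − (-2)(6) = 30
V_5→V_6: (-2)(-10) − (1)(-2) = 22
V_6→V_7: (1)(-3) − (4)(-10) = 37
V_7→V_1: (4)(5) − (8)(-3) = 44
Σ = 238
Area = |Σ|/2 = 119.
Hole:
Apply the surveyor's formula: 2A = Σ (x_i·y_{i+1} − x_{i+1}·y_i), indices taken mod 5.
Σ = (0) + (1) + (5) + (6) + (6) = 18
Area = |Σ|/2 = 9.
Net area = 119 − 9 = 110.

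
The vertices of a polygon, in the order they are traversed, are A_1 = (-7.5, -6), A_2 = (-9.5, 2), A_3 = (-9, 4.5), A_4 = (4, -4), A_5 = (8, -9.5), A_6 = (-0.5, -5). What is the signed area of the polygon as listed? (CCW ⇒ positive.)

Apply the shoelace formula: 2A = Σ (x_i·y_{i+1} − x_{i+1}·y_i), indices taken mod 6.
A_1→A_2: (-7.5)(2) − (-9.5)(-6) = -72
A_2→A_3: (-9.5)(4.5) − (-9)(2) = -24.75
A_3→A_4: (-9)(-4) − (4)(4.5) = 18
A_4→A_5: (4)(-9.5) − (8)(-4) = -6
A_5→A_6: (8)(-5) − (-0.5)(-9.5) = -44.75
A_6→A_1: (-0.5)(-6) − (-7.5)(-5) = -34.5
Σ = -164
Signed area = Σ/2 = -82 (negative ⇒ clockwise traversal).

-82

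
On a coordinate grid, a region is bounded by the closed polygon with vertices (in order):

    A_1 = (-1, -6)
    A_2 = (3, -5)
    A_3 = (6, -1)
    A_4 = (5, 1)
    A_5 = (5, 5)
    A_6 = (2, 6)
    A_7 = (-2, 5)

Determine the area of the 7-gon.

70

Σ = (23) + (27) + (11) + (20) + (20) + (22) + (17) = 140
Area = |Σ|/2 = 70.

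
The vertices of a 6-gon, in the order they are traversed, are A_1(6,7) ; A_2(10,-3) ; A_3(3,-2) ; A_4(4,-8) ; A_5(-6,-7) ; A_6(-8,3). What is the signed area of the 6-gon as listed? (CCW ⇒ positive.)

Apply Gauss's area formula: 2A = Σ (x_i·y_{i+1} − x_{i+1}·y_i), indices taken mod 6.
Σ = (-88) + (-11) + (-16) + (-76) + (-74) + (-74) = -339
Signed area = Σ/2 = -169.5 (negative ⇒ clockwise traversal).

-169.5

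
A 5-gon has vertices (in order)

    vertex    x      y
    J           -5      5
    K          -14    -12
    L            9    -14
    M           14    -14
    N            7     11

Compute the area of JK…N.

423

J→K: (-5)(-12) − (-14)(5) = 130
K→L: (-14)(-14) − (9)(-12) = 304
L→M: (9)(-14) − (14)(-14) = 70
M→N: (14)(11) − (7)(-14) = 252
N→J: (7)(5) − (-5)(11) = 90
Σ = 846
Area = |Σ|/2 = 423.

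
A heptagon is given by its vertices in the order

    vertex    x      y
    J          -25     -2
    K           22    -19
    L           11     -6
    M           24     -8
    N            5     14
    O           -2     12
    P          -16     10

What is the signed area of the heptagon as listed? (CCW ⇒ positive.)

785

Apply the shoelace (surveyor's) formula: 2A = Σ (x_i·y_{i+1} − x_{i+1}·y_i), indices taken mod 7.
J→K: (-25)(-19) − (22)(-2) = 519
K→L: (22)(-6) − (11)(-19) = 77
L→M: (11)(-8) − (24)(-6) = 56
M→N: (24)(14) − (5)(-8) = 376
N→O: (5)(12) − (-2)(14) = 88
O→P: (-2)(10) − (-16)(12) = 172
P→J: (-16)(-2) − (-25)(10) = 282
Σ = 1570
Signed area = Σ/2 = 785 (positive ⇒ counter-clockwise traversal).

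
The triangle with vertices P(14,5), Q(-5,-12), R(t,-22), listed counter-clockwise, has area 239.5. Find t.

The doubled signed area Σ (x_i y_{i+1} − x_{i+1} y_i) is linear in t.
With t=0 it equals 275; the coefficient of t is 17 (from the two edges through R).
So 17·t + 275 = 2·239.5 = 479 ⇒ t = 12.

12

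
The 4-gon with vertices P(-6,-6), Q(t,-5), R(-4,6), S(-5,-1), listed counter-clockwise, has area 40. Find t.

1

The doubled signed area Σ (x_i y_{i+1} − x_{i+1} y_i) is linear in t.
With t=0 it equals 68; the coefficient of t is 12 (from the two edges through Q).
So 12·t + 68 = 2·40 = 80 ⇒ t = 1.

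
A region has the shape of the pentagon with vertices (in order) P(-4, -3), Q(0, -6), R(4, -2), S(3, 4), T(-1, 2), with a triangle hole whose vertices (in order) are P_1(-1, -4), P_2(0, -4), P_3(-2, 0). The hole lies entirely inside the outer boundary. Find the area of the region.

Outer boundary:
Apply the surveyor's formula: 2A = Σ (x_i·y_{i+1} − x_{i+1}·y_i), indices taken mod 5.
Σ = (24) + (24) + (22) + (10) + (11) = 91
Area = |Σ|/2 = 45.5.
Hole:
Apply the shoelace formula: 2A = Σ (x_i·y_{i+1} − x_{i+1}·y_i), indices taken mod 3.
Cross-terms: 4, -8, 8  ⇒  Σ = 4
Area = |Σ|/2 = 2.
Net area = 45.5 − 2 = 43.5.

43.5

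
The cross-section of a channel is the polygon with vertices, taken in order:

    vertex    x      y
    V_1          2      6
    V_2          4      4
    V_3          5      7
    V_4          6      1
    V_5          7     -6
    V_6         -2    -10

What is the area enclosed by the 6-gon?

Apply the surveyor's formula: 2A = Σ (x_i·y_{i+1} − x_{i+1}·y_i), indices taken mod 6.
Σ = (-16) + (8) + (-37) + (-43) + (-82) + (8) = -162
Area = |Σ|/2 = 81.

81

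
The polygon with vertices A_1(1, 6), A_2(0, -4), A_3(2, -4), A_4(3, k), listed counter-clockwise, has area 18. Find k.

2

Write out the shoelace sum; only the two edges meeting at A_4 involve k:
2·Area = [(2·k − 3·(-4)) + (3·6 − 1·k)] + 4
       = 1·k + 34 = 36
⇒ k = 2.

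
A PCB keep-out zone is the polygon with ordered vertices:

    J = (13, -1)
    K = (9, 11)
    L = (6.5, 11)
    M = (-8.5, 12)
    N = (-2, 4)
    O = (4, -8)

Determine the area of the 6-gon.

220.5

Apply the surveyor's formula: 2A = Σ (x_i·y_{i+1} − x_{i+1}·y_i), indices taken mod 6.
J→K: (13)(11) − (9)(-1) = 152
K→L: (9)(11) − (6.5)(11) = 27.5
L→M: (6.5)(12) − (-8.5)(11) = 171.5
M→N: (-8.5)(4) − (-2)(12) = -10
N→O: (-2)(-8) − (4)(4) = 0
O→J: (4)(-1) − (13)(-8) = 100
Σ = 441
Area = |Σ|/2 = 220.5.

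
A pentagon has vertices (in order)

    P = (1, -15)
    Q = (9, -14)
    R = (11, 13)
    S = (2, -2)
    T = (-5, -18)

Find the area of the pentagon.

Cross-terms: 121, 271, -48, -46, 93  ⇒  Σ = 391
Area = |Σ|/2 = 195.5.

195.5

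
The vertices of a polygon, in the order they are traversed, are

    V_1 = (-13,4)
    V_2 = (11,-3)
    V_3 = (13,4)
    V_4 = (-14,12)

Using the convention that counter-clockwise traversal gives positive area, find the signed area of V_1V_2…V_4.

Apply the shoelace (surveyor's) formula: 2A = Σ (x_i·y_{i+1} − x_{i+1}·y_i), indices taken mod 4.
Σ = (-5) + (83) + (212) + (100) = 390
Signed area = Σ/2 = 195 (positive ⇒ counter-clockwise traversal).

195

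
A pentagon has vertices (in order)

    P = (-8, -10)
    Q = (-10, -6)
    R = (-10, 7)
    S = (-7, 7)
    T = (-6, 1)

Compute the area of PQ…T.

50

Apply the shoelace formula: 2A = Σ (x_i·y_{i+1} − x_{i+1}·y_i), indices taken mod 5.
Σ = (-52) + (-130) + (-21) + (35) + (68) = -100
Area = |Σ|/2 = 50.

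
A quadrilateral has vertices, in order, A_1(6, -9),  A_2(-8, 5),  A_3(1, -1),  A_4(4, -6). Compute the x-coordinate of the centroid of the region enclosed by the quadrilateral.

Apply the shoelace (surveyor's) formula. First the cross-terms c_i = x_i·y_{i+1} − x_{i+1}·y_i:
  -42, 3, -2, 0  ⇒  2A = -41, A = -20.5.
Then Σ (x_i + x_{i+1})·c_i = 53, so x̄ = 53 / (6·(-20.5)) = -53/123.

-53/123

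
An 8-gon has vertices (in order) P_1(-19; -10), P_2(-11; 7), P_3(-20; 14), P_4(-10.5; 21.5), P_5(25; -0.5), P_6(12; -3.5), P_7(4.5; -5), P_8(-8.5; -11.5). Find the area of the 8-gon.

Apply the shoelace (surveyor's) formula: 2A = Σ (x_i·y_{i+1} − x_{i+1}·y_i), indices taken mod 8.
Σ = (-243) + (-14) + (-283) + (-532.25) + (-81.5) + (-44.25) + (-94.25) + (-133.5) = -1425.75
Area = |Σ|/2 = 712.875.

712.875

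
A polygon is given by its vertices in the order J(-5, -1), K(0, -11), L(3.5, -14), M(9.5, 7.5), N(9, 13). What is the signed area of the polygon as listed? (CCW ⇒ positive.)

Apply the shoelace (surveyor's) formula: 2A = Σ (x_i·y_{i+1} − x_{i+1}·y_i), indices taken mod 5.
Σ = (55) + (38.5) + (159.25) + (56) + (56) = 364.75
Signed area = Σ/2 = 182.375 (positive ⇒ counter-clockwise traversal).

182.375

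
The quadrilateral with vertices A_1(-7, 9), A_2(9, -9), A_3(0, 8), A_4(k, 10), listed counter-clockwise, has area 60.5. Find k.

The doubled signed area Σ (x_i y_{i+1} − x_{i+1} y_i) is linear in k.
With k=0 it equals 124; the coefficient of k is 1 (from the two edges through A_4).
So 1·k + 124 = 2·60.5 = 121 ⇒ k = -3.

-3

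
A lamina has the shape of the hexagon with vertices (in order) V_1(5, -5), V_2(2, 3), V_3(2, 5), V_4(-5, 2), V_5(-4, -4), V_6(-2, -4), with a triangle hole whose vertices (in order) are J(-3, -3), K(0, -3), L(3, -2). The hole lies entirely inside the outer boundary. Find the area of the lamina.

60.5

Outer boundary:
Σ = (25) + (4) + (29) + (28) + (8) + (30) = 124
Area = |Σ|/2 = 62.
Hole:
Apply the surveyor's formula: 2A = Σ (x_i·y_{i+1} − x_{i+1}·y_i), indices taken mod 3.
Σ = (9) + (9) + (-15) = 3
Area = |Σ|/2 = 1.5.
Net area = 62 − 1.5 = 60.5.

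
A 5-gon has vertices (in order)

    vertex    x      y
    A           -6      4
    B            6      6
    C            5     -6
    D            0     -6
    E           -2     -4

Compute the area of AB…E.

100

Σ = (-60) + (-66) + (-30) + (-12) + (-32) = -200
Area = |Σ|/2 = 100.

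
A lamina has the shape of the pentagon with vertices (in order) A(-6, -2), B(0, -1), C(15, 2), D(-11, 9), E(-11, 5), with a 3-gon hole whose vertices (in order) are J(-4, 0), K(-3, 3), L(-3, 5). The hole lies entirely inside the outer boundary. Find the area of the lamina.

Outer boundary:
Apply Gauss's area formula: 2A = Σ (x_i·y_{i+1} − x_{i+1}·y_i), indices taken mod 5.
A→B: (-6)(-1) − (0)(-2) = 6
B→C: (0)(2) − (15)(-1) = 15
C→D: (15)(9) − (-11)(2) = 157
D→E: (-11)(5) − (-11)(9) = 44
E→A: (-11)(-2) − (-6)(5) = 52
Σ = 274
Area = |Σ|/2 = 137.
Hole:
Apply the shoelace (surveyor's) formula: 2A = Σ (x_i·y_{i+1} − x_{i+1}·y_i), indices taken mod 3.
J→K: (-4)(3) − (-3)(0) = -12
K→L: (-3)(5) − (-3)(3) = -6
L→J: (-3)(0) − (-4)(5) = 20
Σ = 2
Area = |Σ|/2 = 1.
Net area = 137 − 1 = 136.

136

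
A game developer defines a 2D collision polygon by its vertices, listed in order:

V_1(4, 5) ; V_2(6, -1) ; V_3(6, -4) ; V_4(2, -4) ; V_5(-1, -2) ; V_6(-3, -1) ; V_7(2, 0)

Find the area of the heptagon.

Apply the shoelace formula: 2A = Σ (x_i·y_{i+1} − x_{i+1}·y_i), indices taken mod 7.
Σ = (-34) + (-18) + (-16) + (-8) + (-5) + (2) + (10) = -69
Area = |Σ|/2 = 34.5.

34.5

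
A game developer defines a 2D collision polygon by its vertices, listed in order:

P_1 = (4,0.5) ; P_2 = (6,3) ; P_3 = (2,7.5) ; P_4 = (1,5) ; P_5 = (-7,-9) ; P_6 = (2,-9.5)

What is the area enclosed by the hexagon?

Σ = (9) + (39) + (2.5) + (26) + (84.5) + (39) = 200
Area = |Σ|/2 = 100.

100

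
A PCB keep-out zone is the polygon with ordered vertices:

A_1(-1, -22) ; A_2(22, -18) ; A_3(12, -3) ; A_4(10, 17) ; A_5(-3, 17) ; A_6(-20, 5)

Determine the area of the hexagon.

Apply the shoelace (surveyor's) formula: 2A = Σ (x_i·y_{i+1} − x_{i+1}·y_i), indices taken mod 6.
Σ = (502) + (150) + (234) + (221) + (325) + (445) = 1877
Area = |Σ|/2 = 938.5.

938.5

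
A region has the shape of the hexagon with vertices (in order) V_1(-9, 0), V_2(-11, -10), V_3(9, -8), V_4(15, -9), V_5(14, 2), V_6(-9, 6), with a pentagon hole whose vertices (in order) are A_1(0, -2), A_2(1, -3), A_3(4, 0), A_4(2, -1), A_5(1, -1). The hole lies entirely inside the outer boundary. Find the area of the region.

306

Outer boundary:
Apply the shoelace formula: 2A = Σ (x_i·y_{i+1} − x_{i+1}·y_i), indices taken mod 6.
Σ = (90) + (178) + (39) + (156) + (102) + (54) = 619
Area = |Σ|/2 = 309.5.
Hole:
A_1→A_2: (0)(-3) − (1)(-2) = 2
A_2→A_3: (1)(0) − (4)(-3) = 12
A_3→A_4: (4)(-1) − (2)(0) = -4
A_4→A_5: (2)(-1) − (1)(-1) = -1
A_5→A_1: (1)(-2) − (0)(-1) = -2
Σ = 7
Area = |Σ|/2 = 3.5.
Net area = 309.5 − 3.5 = 306.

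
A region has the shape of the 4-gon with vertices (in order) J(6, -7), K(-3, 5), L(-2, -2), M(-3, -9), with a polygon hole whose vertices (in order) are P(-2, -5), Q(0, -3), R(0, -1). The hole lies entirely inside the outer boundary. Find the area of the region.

Outer boundary:
Apply the surveyor's formula: 2A = Σ (x_i·y_{i+1} − x_{i+1}·y_i), indices taken mod 4.
J→K: (6)(5) − (-3)(-7) = 9
K→L: (-3)(-2) − (-2)(5) = 16
L→M: (-2)(-9) − (-3)(-2) = 12
M→J: (-3)(-7) − (6)(-9) = 75
Σ = 112
Area = |Σ|/2 = 56.
Hole:
Apply Gauss's area formula: 2A = Σ (x_i·y_{i+1} − x_{i+1}·y_i), indices taken mod 3.
Cross-terms: 6, 0, -2  ⇒  Σ = 4
Area = |Σ|/2 = 2.
Net area = 56 − 2 = 54.

54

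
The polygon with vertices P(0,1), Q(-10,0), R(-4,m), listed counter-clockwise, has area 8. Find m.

The doubled signed area Σ (x_i y_{i+1} − x_{i+1} y_i) is linear in m.
With m=0 it equals 6; the coefficient of m is -10 (from the two edges through R).
So -10·m + 6 = 2·8 = 16 ⇒ m = -1.

-1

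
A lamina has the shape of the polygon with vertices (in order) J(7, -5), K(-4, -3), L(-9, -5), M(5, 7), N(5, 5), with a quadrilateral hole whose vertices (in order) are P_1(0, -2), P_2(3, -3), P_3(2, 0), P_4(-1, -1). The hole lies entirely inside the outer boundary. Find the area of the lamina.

72

Outer boundary:
Apply the shoelace (surveyor's) formula: 2A = Σ (x_i·y_{i+1} − x_{i+1}·y_i), indices taken mod 5.
Σ = (-41) + (-7) + (-38) + (-10) + (-60) = -156
Area = |Σ|/2 = 78.
Hole:
Apply the shoelace formula: 2A = Σ (x_i·y_{i+1} − x_{i+1}·y_i), indices taken mod 4.
Σ = (6) + (6) + (-2) + (2) = 12
Area = |Σ|/2 = 6.
Net area = 78 − 6 = 72.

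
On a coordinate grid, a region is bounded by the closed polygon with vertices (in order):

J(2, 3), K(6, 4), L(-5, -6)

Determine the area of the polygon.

14.5

Apply the shoelace (surveyor's) formula: 2A = Σ (x_i·y_{i+1} − x_{i+1}·y_i), indices taken mod 3.
Σ = (-10) + (-16) + (-3) = -29
Area = |Σ|/2 = 14.5.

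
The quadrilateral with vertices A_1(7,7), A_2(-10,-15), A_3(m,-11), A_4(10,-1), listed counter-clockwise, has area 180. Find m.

7

The doubled signed area Σ (x_i y_{i+1} − x_{i+1} y_i) is linear in m.
With m=0 it equals 262; the coefficient of m is 14 (from the two edges through A_3).
So 14·m + 262 = 2·180 = 360 ⇒ m = 7.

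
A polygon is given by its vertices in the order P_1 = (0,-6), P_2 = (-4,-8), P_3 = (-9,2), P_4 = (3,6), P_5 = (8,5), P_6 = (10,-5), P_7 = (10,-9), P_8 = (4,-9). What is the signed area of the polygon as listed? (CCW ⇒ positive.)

-202.5

Cross-terms: -24, -80, -60, -33, -90, -40, -54, -24  ⇒  Σ = -405
Signed area = Σ/2 = -202.5 (negative ⇒ clockwise traversal).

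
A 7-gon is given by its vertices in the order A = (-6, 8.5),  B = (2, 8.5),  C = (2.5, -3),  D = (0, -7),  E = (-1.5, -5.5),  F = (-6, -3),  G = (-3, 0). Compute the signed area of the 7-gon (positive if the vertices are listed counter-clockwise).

Apply the shoelace (surveyor's) formula: 2A = Σ (x_i·y_{i+1} − x_{i+1}·y_i), indices taken mod 7.
Cross-terms: -68, -27.25, -17.5, -10.5, -28.5, -9, -25.5  ⇒  Σ = -186.25
Signed area = Σ/2 = -93.125 (negative ⇒ clockwise traversal).

-93.125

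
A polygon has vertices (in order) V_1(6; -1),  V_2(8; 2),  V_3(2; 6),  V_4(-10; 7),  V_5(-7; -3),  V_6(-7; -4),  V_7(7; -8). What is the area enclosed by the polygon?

174.5

Apply the surveyor's formula: 2A = Σ (x_i·y_{i+1} − x_{i+1}·y_i), indices taken mod 7.
Σ = (20) + (44) + (74) + (79) + (7) + (84) + (41) = 349
Area = |Σ|/2 = 174.5.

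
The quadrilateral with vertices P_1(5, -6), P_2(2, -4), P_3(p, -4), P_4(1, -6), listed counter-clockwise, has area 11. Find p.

Write out the shoelace sum; only the two edges meeting at P_3 involve p:
2·Area = [(2·(-4) − p·(-4)) + (p·(-6) − 1·(-4))] + 16
       = -2·p + 12 = 22
⇒ p = -5.

-5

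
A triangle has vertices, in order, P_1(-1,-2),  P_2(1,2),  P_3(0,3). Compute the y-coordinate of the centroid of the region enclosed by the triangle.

Apply the shoelace formula. First the cross-terms c_i = x_i·y_{i+1} − x_{i+1}·y_i:
  0, 3, 3  ⇒  2A = 6, A = 3.
Then Σ (y_i + y_{i+1})·c_i = 18, so ȳ = 18 / (6·3) = 1.

1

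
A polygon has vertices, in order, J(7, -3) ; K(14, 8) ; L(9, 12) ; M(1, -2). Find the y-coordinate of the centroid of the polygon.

Apply Gauss's area formula. First the cross-terms c_i = x_i·y_{i+1} − x_{i+1}·y_i:
  98, 96, -30, 11  ⇒  2A = 175, A = 87.5.
Then Σ (y_i + y_{i+1})·c_i = 2055, so ȳ = 2055 / (6·87.5) = 137/35.

137/35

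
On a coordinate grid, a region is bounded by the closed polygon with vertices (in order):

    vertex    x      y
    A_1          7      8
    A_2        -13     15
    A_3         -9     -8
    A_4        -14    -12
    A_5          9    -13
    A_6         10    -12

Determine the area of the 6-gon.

A_1→A_2: (7)(15) − (-13)(8) = 209
A_2→A_3: (-13)(-8) − (-9)(15) = 239
A_3→A_4: (-9)(-12) − (-14)(-8) = -4
A_4→A_5: (-14)(-13) − (9)(-12) = 290
A_5→A_6: (9)(-12) − (10)(-13) = 22
A_6→A_1: (10)(8) − (7)(-12) = 164
Σ = 920
Area = |Σ|/2 = 460.

460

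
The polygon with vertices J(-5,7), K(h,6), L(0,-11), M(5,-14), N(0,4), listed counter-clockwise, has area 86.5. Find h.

-6

The doubled signed area Σ (x_i y_{i+1} − x_{i+1} y_i) is linear in h.
With h=0 it equals 65; the coefficient of h is -18 (from the two edges through K).
So -18·h + 65 = 2·86.5 = 173 ⇒ h = -6.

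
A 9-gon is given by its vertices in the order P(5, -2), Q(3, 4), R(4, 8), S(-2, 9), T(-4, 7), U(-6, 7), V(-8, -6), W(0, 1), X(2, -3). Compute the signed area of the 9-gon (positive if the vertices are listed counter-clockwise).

107.5

Apply the shoelace formula: 2A = Σ (x_i·y_{i+1} − x_{i+1}·y_i), indices taken mod 9.
Σ = (26) + (8) + (52) + (22) + (14) + (92) + (-8) + (-2) + (11) = 215
Signed area = Σ/2 = 107.5 (positive ⇒ counter-clockwise traversal).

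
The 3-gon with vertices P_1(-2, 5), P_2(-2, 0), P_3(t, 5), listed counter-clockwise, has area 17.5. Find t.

Write out the shoelace sum; only the two edges meeting at P_3 involve t:
2·Area = [((-2)·5 − t·0) + (t·5 − (-2)·5)] + 10
       = 5·t + 10 = 35
⇒ t = 5.

5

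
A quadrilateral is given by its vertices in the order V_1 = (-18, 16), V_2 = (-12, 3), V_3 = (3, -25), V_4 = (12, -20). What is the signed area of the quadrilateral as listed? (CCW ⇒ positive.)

Apply the shoelace formula: 2A = Σ (x_i·y_{i+1} − x_{i+1}·y_i), indices taken mod 4.
Cross-terms: 138, 291, 240, -168  ⇒  Σ = 501
Signed area = Σ/2 = 250.5 (positive ⇒ counter-clockwise traversal).

250.5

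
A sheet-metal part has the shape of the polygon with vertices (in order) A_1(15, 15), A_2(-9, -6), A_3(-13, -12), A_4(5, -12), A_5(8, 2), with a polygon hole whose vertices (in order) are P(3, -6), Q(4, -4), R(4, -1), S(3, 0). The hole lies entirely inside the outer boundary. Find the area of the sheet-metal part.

239

Outer boundary:
Cross-terms: 45, 30, 216, 106, 90  ⇒  Σ = 487
Area = |Σ|/2 = 243.5.
Hole:
Cross-terms: 12, 12, 3, -18  ⇒  Σ = 9
Area = |Σ|/2 = 4.5.
Net area = 243.5 − 4.5 = 239.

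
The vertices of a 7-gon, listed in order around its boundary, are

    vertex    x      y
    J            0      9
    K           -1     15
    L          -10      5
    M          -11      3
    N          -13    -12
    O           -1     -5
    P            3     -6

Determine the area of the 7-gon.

225.5

Apply the shoelace formula: 2A = Σ (x_i·y_{i+1} − x_{i+1}·y_i), indices taken mod 7.
Σ = (9) + (145) + (25) + (171) + (53) + (21) + (27) = 451
Area = |Σ|/2 = 225.5.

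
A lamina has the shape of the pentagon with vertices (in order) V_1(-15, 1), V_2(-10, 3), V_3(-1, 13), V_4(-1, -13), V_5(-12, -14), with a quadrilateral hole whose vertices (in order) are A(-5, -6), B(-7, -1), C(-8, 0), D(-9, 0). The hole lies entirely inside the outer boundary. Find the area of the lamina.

245.5

Outer boundary:
Apply the shoelace (surveyor's) formula: 2A = Σ (x_i·y_{i+1} − x_{i+1}·y_i), indices taken mod 5.
Σ = (-35) + (-127) + (26) + (-142) + (-222) = -500
Area = |Σ|/2 = 250.
Hole:
Apply the shoelace (surveyor's) formula: 2A = Σ (x_i·y_{i+1} − x_{i+1}·y_i), indices taken mod 4.
Cross-terms: -37, -8, 0, 54  ⇒  Σ = 9
Area = |Σ|/2 = 4.5.
Net area = 250 − 4.5 = 245.5.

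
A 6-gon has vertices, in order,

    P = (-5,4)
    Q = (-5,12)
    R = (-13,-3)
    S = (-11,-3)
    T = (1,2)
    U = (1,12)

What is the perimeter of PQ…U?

|PQ| = √((0)² + (8)²) = √64 = 8
|QR| = √((-8)² + (-15)²) = √289 = 17
|RS| = √((2)² + (0)²) = √4 = 2
|ST| = √((12)² + (5)²) = √169 = 13
|TU| = √((0)² + (10)²) = √100 = 10
|UP| = √((-6)² + (-8)²) = √100 = 10
Perimeter = 8 + 17 + 2 + 13 + 10 + 10 = 60.

60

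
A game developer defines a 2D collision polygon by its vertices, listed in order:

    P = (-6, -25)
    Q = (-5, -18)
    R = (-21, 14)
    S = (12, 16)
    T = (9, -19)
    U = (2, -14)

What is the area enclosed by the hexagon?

Apply the shoelace (surveyor's) formula: 2A = Σ (x_i·y_{i+1} − x_{i+1}·y_i), indices taken mod 6.
P→Q: (-6)(-18) − (-5)(-25) = -17
Q→R: (-5)(14) − (-21)(-18) = -448
R→S: (-21)(16) − (12)(14) = -504
S→T: (12)(-19) − (9)(16) = -372
T→U: (9)(-14) − (2)(-19) = -88
U→P: (2)(-25) − (-6)(-14) = -134
Σ = -1563
Area = |Σ|/2 = 781.5.

781.5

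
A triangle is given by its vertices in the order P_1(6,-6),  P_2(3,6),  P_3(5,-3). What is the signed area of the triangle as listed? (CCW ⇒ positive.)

1.5

Apply the surveyor's formula: 2A = Σ (x_i·y_{i+1} − x_{i+1}·y_i), indices taken mod 3.
Σ = (54) + (-39) + (-12) = 3
Signed area = Σ/2 = 1.5 (positive ⇒ counter-clockwise traversal).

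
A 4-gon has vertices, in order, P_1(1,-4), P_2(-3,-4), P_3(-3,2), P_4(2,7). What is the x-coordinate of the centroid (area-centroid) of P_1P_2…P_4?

-20/37

Apply the shoelace formula. First the cross-terms c_i = x_i·y_{i+1} − x_{i+1}·y_i:
  -16, -18, -25, -15  ⇒  2A = -74, A = -37.
Then Σ (x_i + x_{i+1})·c_i = 120, so x̄ = 120 / (6·(-37)) = -20/37.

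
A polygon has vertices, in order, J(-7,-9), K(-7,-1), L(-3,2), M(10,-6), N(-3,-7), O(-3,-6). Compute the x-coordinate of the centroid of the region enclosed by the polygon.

-164/181

Apply Gauss's area formula. First the cross-terms c_i = x_i·y_{i+1} − x_{i+1}·y_i:
  -56, -17, -2, -88, -3, -15  ⇒  2A = -181, A = -90.5.
Then Σ (x_i + x_{i+1})·c_i = 492, so x̄ = 492 / (6·(-90.5)) = -164/181.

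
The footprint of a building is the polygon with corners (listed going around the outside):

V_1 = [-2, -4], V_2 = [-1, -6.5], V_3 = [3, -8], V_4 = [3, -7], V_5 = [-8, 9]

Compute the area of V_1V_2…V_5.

Apply the shoelace (surveyor's) formula: 2A = Σ (x_i·y_{i+1} − x_{i+1}·y_i), indices taken mod 5.
Cross-terms: 9, 27.5, 3, -29, 50  ⇒  Σ = 60.5
Area = |Σ|/2 = 30.25.

30.25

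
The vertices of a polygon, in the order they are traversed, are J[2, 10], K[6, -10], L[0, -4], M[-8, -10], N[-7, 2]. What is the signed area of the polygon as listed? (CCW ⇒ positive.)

Apply the shoelace (surveyor's) formula: 2A = Σ (x_i·y_{i+1} − x_{i+1}·y_i), indices taken mod 5.
Σ = (-80) + (-24) + (-32) + (-86) + (-74) = -296
Signed area = Σ/2 = -148 (negative ⇒ clockwise traversal).

-148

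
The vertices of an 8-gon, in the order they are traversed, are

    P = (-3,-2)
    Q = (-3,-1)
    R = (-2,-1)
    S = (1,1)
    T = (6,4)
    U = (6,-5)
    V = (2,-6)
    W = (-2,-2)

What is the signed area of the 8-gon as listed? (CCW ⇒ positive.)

Σ = (-3) + (1) + (-1) + (-2) + (-54) + (-26) + (-16) + (-2) = -103
Signed area = Σ/2 = -51.5 (negative ⇒ clockwise traversal).

-51.5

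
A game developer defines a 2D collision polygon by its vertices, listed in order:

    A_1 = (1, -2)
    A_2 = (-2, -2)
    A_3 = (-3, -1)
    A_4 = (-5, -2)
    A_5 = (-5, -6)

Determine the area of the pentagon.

13.5

Σ = (-6) + (-4) + (1) + (20) + (16) = 27
Area = |Σ|/2 = 13.5.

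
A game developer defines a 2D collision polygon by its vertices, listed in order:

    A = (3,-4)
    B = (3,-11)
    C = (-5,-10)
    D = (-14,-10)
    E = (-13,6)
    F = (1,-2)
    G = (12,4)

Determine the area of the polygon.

211

A→B: (3)(-11) − (3)(-4) = -21
B→C: (3)(-10) − (-5)(-11) = -85
C→D: (-5)(-10) − (-14)(-10) = -90
D→E: (-14)(6) − (-13)(-10) = -214
E→F: (-13)(-2) − (1)(6) = 20
F→G: (1)(4) − (12)(-2) = 28
G→A: (12)(-4) − (3)(4) = -60
Σ = -422
Area = |Σ|/2 = 211.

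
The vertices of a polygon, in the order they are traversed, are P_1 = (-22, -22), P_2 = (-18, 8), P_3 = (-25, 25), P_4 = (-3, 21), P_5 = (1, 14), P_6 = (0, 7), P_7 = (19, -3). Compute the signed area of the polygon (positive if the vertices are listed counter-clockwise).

-972.5

Apply the shoelace (surveyor's) formula: 2A = Σ (x_i·y_{i+1} − x_{i+1}·y_i), indices taken mod 7.
Σ = (-572) + (-250) + (-450) + (-63) + (7) + (-133) + (-484) = -1945
Signed area = Σ/2 = -972.5 (negative ⇒ clockwise traversal).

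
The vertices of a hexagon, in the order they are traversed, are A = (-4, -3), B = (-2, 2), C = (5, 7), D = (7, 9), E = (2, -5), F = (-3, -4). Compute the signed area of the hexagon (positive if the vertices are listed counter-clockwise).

Apply Gauss's area formula: 2A = Σ (x_i·y_{i+1} − x_{i+1}·y_i), indices taken mod 6.
A→B: (-4)(2) − (-2)(-3) = -14
B→C: (-2)(7) − (5)(2) = -24
C→D: (5)(9) − (7)(7) = -4
D→E: (7)(-5) − (2)(9) = -53
E→F: (2)(-4) − (-3)(-5) = -23
F→A: (-3)(-3) − (-4)(-4) = -7
Σ = -125
Signed area = Σ/2 = -62.5 (negative ⇒ clockwise traversal).

-62.5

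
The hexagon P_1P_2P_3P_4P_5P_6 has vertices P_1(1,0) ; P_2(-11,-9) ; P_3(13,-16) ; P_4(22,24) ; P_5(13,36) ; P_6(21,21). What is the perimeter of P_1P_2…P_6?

142

|P_1P_2| = √((-12)² + (-9)²) = √225 = 15
|P_2P_3| = √((24)² + (-7)²) = √625 = 25
|P_3P_4| = √((9)² + (40)²) = √1681 = 41
|P_4P_5| = √((-9)² + (12)²) = √225 = 15
|P_5P_6| = √((8)² + (-15)²) = √289 = 17
|P_6P_1| = √((-20)² + (-21)²) = √841 = 29
Perimeter = 15 + 25 + 41 + 15 + 17 + 29 = 142.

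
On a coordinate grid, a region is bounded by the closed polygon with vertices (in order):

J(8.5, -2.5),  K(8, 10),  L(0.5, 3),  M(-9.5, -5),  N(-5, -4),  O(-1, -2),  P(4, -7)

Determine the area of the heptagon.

116.75

J→K: (8.5)(10) − (8)(-2.5) = 105
K→L: (8)(3) − (0.5)(10) = 19
L→M: (0.5)(-5) − (-9.5)(3) = 26
M→N: (-9.5)(-4) − (-5)(-5) = 13
N→O: (-5)(-2) − (-1)(-4) = 6
O→P: (-1)(-7) − (4)(-2) = 15
P→J: (4)(-2.5) − (8.5)(-7) = 49.5
Σ = 233.5
Area = |Σ|/2 = 116.75.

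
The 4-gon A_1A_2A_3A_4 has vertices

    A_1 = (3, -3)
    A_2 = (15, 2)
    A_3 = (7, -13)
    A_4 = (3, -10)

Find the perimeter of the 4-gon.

42

|A_1A_2| = √((12)² + (5)²) = √169 = 13
|A_2A_3| = √((-8)² + (-15)²) = √289 = 17
|A_3A_4| = √((-4)² + (3)²) = √25 = 5
|A_4A_1| = √((0)² + (7)²) = √49 = 7
Perimeter = 13 + 17 + 5 + 7 = 42.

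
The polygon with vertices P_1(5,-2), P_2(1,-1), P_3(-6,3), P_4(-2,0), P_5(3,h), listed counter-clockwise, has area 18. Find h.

-6

The doubled signed area Σ (x_i y_{i+1} − x_{i+1} y_i) is linear in h.
With h=0 it equals -6; the coefficient of h is -7 (from the two edges through P_5).
So -7·h + -6 = 2·18 = 36 ⇒ h = -6.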